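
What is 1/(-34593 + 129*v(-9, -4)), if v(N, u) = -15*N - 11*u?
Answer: -1/11502 ≈ -8.6941e-5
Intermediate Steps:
1/(-34593 + 129*v(-9, -4)) = 1/(-34593 + 129*(-15*(-9) - 11*(-4))) = 1/(-34593 + 129*(135 + 44)) = 1/(-34593 + 129*179) = 1/(-34593 + 23091) = 1/(-11502) = -1/11502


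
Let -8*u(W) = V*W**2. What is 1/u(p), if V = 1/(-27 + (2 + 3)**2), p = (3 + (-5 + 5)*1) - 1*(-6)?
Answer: 16/81 ≈ 0.19753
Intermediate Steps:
p = 9 (p = (3 + 0*1) + 6 = (3 + 0) + 6 = 3 + 6 = 9)
V = -1/2 (V = 1/(-27 + 5**2) = 1/(-27 + 25) = 1/(-2) = -1/2 ≈ -0.50000)
u(W) = W**2/16 (u(W) = -(-1)*W**2/16 = W**2/16)
1/u(p) = 1/((1/16)*9**2) = 1/((1/16)*81) = 1/(81/16) = 16/81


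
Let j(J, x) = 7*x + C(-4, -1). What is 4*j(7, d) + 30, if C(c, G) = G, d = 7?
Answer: 222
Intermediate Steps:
j(J, x) = -1 + 7*x (j(J, x) = 7*x - 1 = -1 + 7*x)
4*j(7, d) + 30 = 4*(-1 + 7*7) + 30 = 4*(-1 + 49) + 30 = 4*48 + 30 = 192 + 30 = 222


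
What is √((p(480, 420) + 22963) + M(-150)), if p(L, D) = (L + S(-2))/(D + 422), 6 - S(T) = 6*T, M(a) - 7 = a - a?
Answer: √4071330599/421 ≈ 151.56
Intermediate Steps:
M(a) = 7 (M(a) = 7 + (a - a) = 7 + 0 = 7)
S(T) = 6 - 6*T
p(L, D) = (18 + L)/(422 + D) (p(L, D) = (L + (6 - 6*(-2)))/(D + 422) = (L + (6 + 12))/(422 + D) = (L + 18)/(422 + D) = (18 + L)/(422 + D))
√((p(480, 420) + 22963) + M(-150)) = √(((18 + 480)/(422 + 420) + 22963) + 7) = √((498/842 + 22963) + 7) = √(((1/842)*498 + 22963) + 7) = √((249/421 + 22963) + 7) = √(9667672/421 + 7) = √(9670619/421) = √4071330599/421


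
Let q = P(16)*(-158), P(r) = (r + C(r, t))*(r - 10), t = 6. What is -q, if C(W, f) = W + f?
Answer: 36024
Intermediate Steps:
P(r) = (-10 + r)*(6 + 2*r) (P(r) = (r + (r + 6))*(r - 10) = (r + (6 + r))*(-10 + r) = (6 + 2*r)*(-10 + r) = (-10 + r)*(6 + 2*r))
q = -36024 (q = (-60 - 14*16 + 2*16²)*(-158) = (-60 - 224 + 2*256)*(-158) = (-60 - 224 + 512)*(-158) = 228*(-158) = -36024)
-q = -1*(-36024) = 36024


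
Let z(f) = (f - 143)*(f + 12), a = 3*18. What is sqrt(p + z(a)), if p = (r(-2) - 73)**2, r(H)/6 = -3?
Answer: sqrt(2407) ≈ 49.061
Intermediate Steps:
r(H) = -18 (r(H) = 6*(-3) = -18)
a = 54
z(f) = (-143 + f)*(12 + f)
p = 8281 (p = (-18 - 73)**2 = (-91)**2 = 8281)
sqrt(p + z(a)) = sqrt(8281 + (-1716 + 54**2 - 131*54)) = sqrt(8281 + (-1716 + 2916 - 7074)) = sqrt(8281 - 5874) = sqrt(2407)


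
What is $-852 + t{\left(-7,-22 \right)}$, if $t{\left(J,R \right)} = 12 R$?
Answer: $-1116$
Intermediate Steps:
$-852 + t{\left(-7,-22 \right)} = -852 + 12 \left(-22\right) = -852 - 264 = -1116$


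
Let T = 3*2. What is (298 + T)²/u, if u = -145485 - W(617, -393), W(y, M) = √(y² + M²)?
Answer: -13445141760/21165350087 + 92416*√535138/21165350087 ≈ -0.63205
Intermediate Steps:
W(y, M) = √(M² + y²)
T = 6
u = -145485 - √535138 (u = -145485 - √((-393)² + 617²) = -145485 - √(154449 + 380689) = -145485 - √535138 ≈ -1.4622e+5)
(298 + T)²/u = (298 + 6)²/(-145485 - √535138) = 304²/(-145485 - √535138) = 92416/(-145485 - √535138)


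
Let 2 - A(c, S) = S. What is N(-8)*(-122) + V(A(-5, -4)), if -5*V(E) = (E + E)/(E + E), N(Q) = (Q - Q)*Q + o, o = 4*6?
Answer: -14641/5 ≈ -2928.2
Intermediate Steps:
o = 24
N(Q) = 24 (N(Q) = (Q - Q)*Q + 24 = 0*Q + 24 = 0 + 24 = 24)
A(c, S) = 2 - S
V(E) = -1/5 (V(E) = -(E + E)/(5*(E + E)) = -2*E/(5*(2*E)) = -2*E*1/(2*E)/5 = -1/5*1 = -1/5)
N(-8)*(-122) + V(A(-5, -4)) = 24*(-122) - 1/5 = -2928 - 1/5 = -14641/5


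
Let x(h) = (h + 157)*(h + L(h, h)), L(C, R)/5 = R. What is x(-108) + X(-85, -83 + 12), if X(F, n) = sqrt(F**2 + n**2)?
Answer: -31752 + sqrt(12266) ≈ -31641.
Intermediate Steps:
L(C, R) = 5*R
x(h) = 6*h*(157 + h) (x(h) = (h + 157)*(h + 5*h) = (157 + h)*(6*h) = 6*h*(157 + h))
x(-108) + X(-85, -83 + 12) = 6*(-108)*(157 - 108) + sqrt((-85)**2 + (-83 + 12)**2) = 6*(-108)*49 + sqrt(7225 + (-71)**2) = -31752 + sqrt(7225 + 5041) = -31752 + sqrt(12266)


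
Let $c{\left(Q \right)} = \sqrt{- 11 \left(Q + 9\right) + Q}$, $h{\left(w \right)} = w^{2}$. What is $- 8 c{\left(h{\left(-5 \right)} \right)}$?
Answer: $- 8 i \sqrt{349} \approx - 149.45 i$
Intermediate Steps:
$c{\left(Q \right)} = \sqrt{-99 - 10 Q}$ ($c{\left(Q \right)} = \sqrt{- 11 \left(9 + Q\right) + Q} = \sqrt{\left(-99 - 11 Q\right) + Q} = \sqrt{-99 - 10 Q}$)
$- 8 c{\left(h{\left(-5 \right)} \right)} = - 8 \sqrt{-99 - 10 \left(-5\right)^{2}} = - 8 \sqrt{-99 - 250} = - 8 \sqrt{-349} = - 8 i \sqrt{349}$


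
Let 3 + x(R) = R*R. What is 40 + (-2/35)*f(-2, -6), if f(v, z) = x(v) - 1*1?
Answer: 40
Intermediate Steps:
x(R) = -3 + R**2 (x(R) = -3 + R*R = -3 + R**2)
f(v, z) = -4 + v**2 (f(v, z) = (-3 + v**2) - 1*1 = (-3 + v**2) - 1 = -4 + v**2)
40 + (-2/35)*f(-2, -6) = 40 + (-2/35)*(-4 + (-2)**2) = 40 + (-2*1/35)*(-4 + 4) = 40 - 2/35*0 = 40 + 0 = 40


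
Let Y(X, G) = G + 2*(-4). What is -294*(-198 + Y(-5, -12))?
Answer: 64092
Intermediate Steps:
Y(X, G) = -8 + G (Y(X, G) = G - 8 = -8 + G)
-294*(-198 + Y(-5, -12)) = -294*(-198 + (-8 - 12)) = -294*(-198 - 20) = -294*(-218) = 64092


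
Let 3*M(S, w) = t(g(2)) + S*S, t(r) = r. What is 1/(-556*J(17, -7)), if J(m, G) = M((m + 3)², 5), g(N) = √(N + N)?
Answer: -1/29653704 ≈ -3.3723e-8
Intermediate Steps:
g(N) = √2*√N (g(N) = √(2*N) = √2*√N)
M(S, w) = ⅔ + S²/3 (M(S, w) = (√2*√2 + S*S)/3 = (2 + S²)/3 = ⅔ + S²/3)
J(m, G) = ⅔ + (3 + m)⁴/3 (J(m, G) = ⅔ + ((m + 3)²)²/3 = ⅔ + ((3 + m)²)²/3 = ⅔ + (3 + m)⁴/3)
1/(-556*J(17, -7)) = 1/(-556*(⅔ + (3 + 17)⁴/3)) = 1/(-556*(⅔ + (⅓)*20⁴)) = 1/(-556*(⅔ + (⅓)*160000)) = 1/(-556*(⅔ + 160000/3)) = 1/(-556*53334) = 1/(-29653704) = -1/29653704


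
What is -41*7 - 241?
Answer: -528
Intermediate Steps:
-41*7 - 241 = -287 - 241 = -528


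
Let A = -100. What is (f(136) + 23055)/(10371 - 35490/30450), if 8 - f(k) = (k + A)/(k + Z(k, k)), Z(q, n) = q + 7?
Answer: 103667605/46612406 ≈ 2.2240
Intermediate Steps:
Z(q, n) = 7 + q
f(k) = 8 - (-100 + k)/(7 + 2*k) (f(k) = 8 - (k - 100)/(k + (7 + k)) = 8 - (-100 + k)/(7 + 2*k))
(f(136) + 23055)/(10371 - 35490/30450) = (3*(52 + 5*136)/(7 + 2*136) + 23055)/(10371 - 35490/30450) = (3*(52 + 680)/(7 + 272) + 23055)/(10371 - 35490*1/30450) = (3*732/279 + 23055)/(10371 - 169/145) = (3*(1/279)*732 + 23055)/(1503626/145) = (244/31 + 23055)*(145/1503626) = (714949/31)*(145/1503626) = 103667605/46612406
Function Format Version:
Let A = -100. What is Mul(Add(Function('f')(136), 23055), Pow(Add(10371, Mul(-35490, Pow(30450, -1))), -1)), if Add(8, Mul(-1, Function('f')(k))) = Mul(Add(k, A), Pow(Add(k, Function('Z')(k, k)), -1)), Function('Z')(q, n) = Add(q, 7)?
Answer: Rational(103667605, 46612406) ≈ 2.2240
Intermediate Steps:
Function('Z')(q, n) = Add(7, q)
Function('f')(k) = Add(8, Mul(-1, Pow(Add(7, Mul(2, k)), -1), Add(-100, k))) (Function('f')(k) = Add(8, Mul(-1, Mul(Add(k, -100), Pow(Add(k, Add(7, k)), -1)))) = Add(8, Mul(-1, Mul(Add(-100, k), Pow(Add(7, Mul(2, k)), -1)))) = Add(8, Mul(-1, Mul(Pow(Add(7, Mul(2, k)), -1), Add(-100, k)))) = Add(8, Mul(-1, Pow(Add(7, Mul(2, k)), -1), Add(-100, k))))
Mul(Add(Function('f')(136), 23055), Pow(Add(10371, Mul(-35490, Pow(30450, -1))), -1)) = Mul(Add(Mul(3, Pow(Add(7, Mul(2, 136)), -1), Add(52, Mul(5, 136))), 23055), Pow(Add(10371, Mul(-35490, Pow(30450, -1))), -1)) = Mul(Add(Mul(3, Pow(Add(7, 272), -1), Add(52, 680)), 23055), Pow(Add(10371, Mul(-35490, Rational(1, 30450))), -1)) = Mul(Add(Mul(3, Pow(279, -1), 732), 23055), Pow(Add(10371, Rational(-169, 145)), -1)) = Mul(Add(Mul(3, Rational(1, 279), 732), 23055), Pow(Rational(1503626, 145), -1)) = Mul(Add(Rational(244, 31), 23055), Rational(145, 1503626)) = Mul(Rational(714949, 31), Rational(145, 1503626)) = Rational(103667605, 46612406)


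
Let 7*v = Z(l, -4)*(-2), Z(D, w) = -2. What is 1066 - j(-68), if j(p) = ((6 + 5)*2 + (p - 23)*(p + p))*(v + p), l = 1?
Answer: 5859318/7 ≈ 8.3705e+5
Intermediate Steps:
v = 4/7 (v = (-2*(-2))/7 = (⅐)*4 = 4/7 ≈ 0.57143)
j(p) = (22 + 2*p*(-23 + p))*(4/7 + p) (j(p) = ((6 + 5)*2 + (p - 23)*(p + p))*(4/7 + p) = (11*2 + (-23 + p)*(2*p))*(4/7 + p) = (22 + 2*p*(-23 + p))*(4/7 + p))
1066 - j(-68) = 1066 - (88/7 + 2*(-68)³ - 314/7*(-68)² - 30/7*(-68)) = 1066 - (88/7 + 2*(-314432) - 314/7*4624 + 2040/7) = 1066 - (88/7 - 628864 - 1451936/7 + 2040/7) = 1066 - 1*(-5851856/7) = 1066 + 5851856/7 = 5859318/7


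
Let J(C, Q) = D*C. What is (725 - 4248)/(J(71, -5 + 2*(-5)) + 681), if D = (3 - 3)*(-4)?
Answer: -3523/681 ≈ -5.1733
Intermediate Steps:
D = 0 (D = 0*(-4) = 0)
J(C, Q) = 0 (J(C, Q) = 0*C = 0)
(725 - 4248)/(J(71, -5 + 2*(-5)) + 681) = (725 - 4248)/(0 + 681) = -3523/681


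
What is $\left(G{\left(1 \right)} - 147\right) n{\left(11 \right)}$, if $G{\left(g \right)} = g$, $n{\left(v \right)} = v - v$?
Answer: $0$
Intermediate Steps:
$n{\left(v \right)} = 0$
$\left(G{\left(1 \right)} - 147\right) n{\left(11 \right)} = \left(1 - 147\right) 0 = \left(-146\right) 0 = 0$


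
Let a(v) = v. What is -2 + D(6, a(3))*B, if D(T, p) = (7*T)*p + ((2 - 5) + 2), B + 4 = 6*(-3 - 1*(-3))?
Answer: -502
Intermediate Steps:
B = -4 (B = -4 + 6*(-3 - 1*(-3)) = -4 + 6*(-3 + 3) = -4 + 6*0 = -4 + 0 = -4)
D(T, p) = -1 + 7*T*p (D(T, p) = 7*T*p + (-3 + 2) = 7*T*p - 1 = -1 + 7*T*p)
-2 + D(6, a(3))*B = -2 + (-1 + 7*6*3)*(-4) = -2 + (-1 + 126)*(-4) = -2 + 125*(-4) = -2 - 500 = -502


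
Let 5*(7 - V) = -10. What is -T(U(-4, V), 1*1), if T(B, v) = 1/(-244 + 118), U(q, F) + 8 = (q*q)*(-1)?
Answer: 1/126 ≈ 0.0079365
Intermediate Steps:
V = 9 (V = 7 - 1/5*(-10) = 7 + 2 = 9)
U(q, F) = -8 - q**2 (U(q, F) = -8 + (q*q)*(-1) = -8 + q**2*(-1) = -8 - q**2)
T(B, v) = -1/126 (T(B, v) = 1/(-126) = -1/126)
-T(U(-4, V), 1*1) = -1*(-1/126) = 1/126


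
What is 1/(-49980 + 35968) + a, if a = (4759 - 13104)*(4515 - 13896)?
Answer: 1096921643339/14012 ≈ 7.8284e+7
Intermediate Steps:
a = 78284445 (a = -8345*(-9381) = 78284445)
1/(-49980 + 35968) + a = 1/(-49980 + 35968) + 78284445 = 1/(-14012) + 78284445 = -1/14012 + 78284445 = 1096921643339/14012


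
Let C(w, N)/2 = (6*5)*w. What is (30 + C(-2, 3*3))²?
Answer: 8100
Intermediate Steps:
C(w, N) = 60*w (C(w, N) = 2*((6*5)*w) = 2*(30*w) = 60*w)
(30 + C(-2, 3*3))² = (30 + 60*(-2))² = (30 - 120)² = (-90)² = 8100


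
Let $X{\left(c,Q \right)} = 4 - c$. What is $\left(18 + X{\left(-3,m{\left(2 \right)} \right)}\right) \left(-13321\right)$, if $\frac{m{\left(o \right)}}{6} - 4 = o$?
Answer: $-333025$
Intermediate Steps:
$m{\left(o \right)} = 24 + 6 o$
$\left(18 + X{\left(-3,m{\left(2 \right)} \right)}\right) \left(-13321\right) = \left(18 + \left(4 - -3\right)\right) \left(-13321\right) = \left(18 + \left(4 + 3\right)\right) \left(-13321\right) = \left(18 + 7\right) \left(-13321\right) = 25 \left(-13321\right) = -333025$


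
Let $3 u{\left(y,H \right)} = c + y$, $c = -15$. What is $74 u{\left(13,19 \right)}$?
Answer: $- \frac{148}{3} \approx -49.333$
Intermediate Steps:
$u{\left(y,H \right)} = -5 + \frac{y}{3}$ ($u{\left(y,H \right)} = \frac{-15 + y}{3} = -5 + \frac{y}{3}$)
$74 u{\left(13,19 \right)} = 74 \left(-5 + \frac{1}{3} \cdot 13\right) = 74 \left(-5 + \frac{13}{3}\right) = 74 \left(- \frac{2}{3}\right) = - \frac{148}{3}$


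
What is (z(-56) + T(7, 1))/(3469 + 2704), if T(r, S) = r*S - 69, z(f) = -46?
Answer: -108/6173 ≈ -0.017496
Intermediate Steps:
T(r, S) = -69 + S*r (T(r, S) = S*r - 69 = -69 + S*r)
(z(-56) + T(7, 1))/(3469 + 2704) = (-46 + (-69 + 1*7))/(3469 + 2704) = (-46 + (-69 + 7))/6173 = (-46 - 62)*(1/6173) = -108*1/6173 = -108/6173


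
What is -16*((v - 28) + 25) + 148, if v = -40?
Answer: 836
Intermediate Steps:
-16*((v - 28) + 25) + 148 = -16*((-40 - 28) + 25) + 148 = -16*(-68 + 25) + 148 = -16*(-43) + 148 = 688 + 148 = 836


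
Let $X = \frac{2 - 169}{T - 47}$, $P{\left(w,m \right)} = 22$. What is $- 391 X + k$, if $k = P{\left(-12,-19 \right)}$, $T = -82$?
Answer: $- \frac{62459}{129} \approx -484.18$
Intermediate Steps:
$k = 22$
$X = \frac{167}{129}$ ($X = \frac{2 - 169}{-82 - 47} = - \frac{167}{-82 - 47} = - \frac{167}{-129} = \left(-167\right) \left(- \frac{1}{129}\right) = \frac{167}{129} \approx 1.2946$)
$- 391 X + k = \left(-391\right) \frac{167}{129} + 22 = - \frac{65297}{129} + 22 = - \frac{62459}{129}$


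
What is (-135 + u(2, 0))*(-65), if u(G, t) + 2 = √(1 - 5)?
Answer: 8905 - 130*I ≈ 8905.0 - 130.0*I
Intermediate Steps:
u(G, t) = -2 + 2*I (u(G, t) = -2 + √(1 - 5) = -2 + √(-4) = -2 + 2*I)
(-135 + u(2, 0))*(-65) = (-135 + (-2 + 2*I))*(-65) = (-137 + 2*I)*(-65) = 8905 - 130*I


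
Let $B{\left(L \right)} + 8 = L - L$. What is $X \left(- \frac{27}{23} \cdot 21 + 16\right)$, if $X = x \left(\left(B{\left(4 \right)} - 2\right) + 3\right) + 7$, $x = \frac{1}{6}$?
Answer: $- \frac{6965}{138} \approx -50.471$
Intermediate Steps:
$x = \frac{1}{6} \approx 0.16667$
$B{\left(L \right)} = -8$ ($B{\left(L \right)} = -8 + \left(L - L\right) = -8 + 0 = -8$)
$X = \frac{35}{6}$ ($X = \frac{\left(-8 - 2\right) + 3}{6} + 7 = \frac{-10 + 3}{6} + 7 = \frac{1}{6} \left(-7\right) + 7 = - \frac{7}{6} + 7 = \frac{35}{6} \approx 5.8333$)
$X \left(- \frac{27}{23} \cdot 21 + 16\right) = \frac{35 \left(- \frac{27}{23} \cdot 21 + 16\right)}{6} = \frac{35 \left(\left(-27\right) \frac{1}{23} \cdot 21 + 16\right)}{6} = \frac{35 \left(\left(- \frac{27}{23}\right) 21 + 16\right)}{6} = \frac{35 \left(- \frac{567}{23} + 16\right)}{6} = \frac{35}{6} \left(- \frac{199}{23}\right) = - \frac{6965}{138}$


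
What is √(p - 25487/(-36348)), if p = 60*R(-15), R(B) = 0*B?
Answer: √231600369/18174 ≈ 0.83737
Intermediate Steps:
R(B) = 0
p = 0 (p = 60*0 = 0)
√(p - 25487/(-36348)) = √(0 - 25487/(-36348)) = √(0 - 25487*(-1/36348)) = √(0 + 25487/36348) = √(25487/36348) = √231600369/18174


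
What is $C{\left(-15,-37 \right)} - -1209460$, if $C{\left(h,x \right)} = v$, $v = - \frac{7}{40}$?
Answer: $\frac{48378393}{40} \approx 1.2095 \cdot 10^{6}$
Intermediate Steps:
$v = - \frac{7}{40}$ ($v = \left(-7\right) \frac{1}{40} = - \frac{7}{40} \approx -0.175$)
$C{\left(h,x \right)} = - \frac{7}{40}$
$C{\left(-15,-37 \right)} - -1209460 = - \frac{7}{40} - -1209460 = - \frac{7}{40} + 1209460 = \frac{48378393}{40}$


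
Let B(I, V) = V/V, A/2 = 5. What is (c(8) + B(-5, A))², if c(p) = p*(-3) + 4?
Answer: 361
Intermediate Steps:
A = 10 (A = 2*5 = 10)
c(p) = 4 - 3*p (c(p) = -3*p + 4 = 4 - 3*p)
B(I, V) = 1
(c(8) + B(-5, A))² = ((4 - 3*8) + 1)² = ((4 - 24) + 1)² = (-20 + 1)² = (-19)² = 361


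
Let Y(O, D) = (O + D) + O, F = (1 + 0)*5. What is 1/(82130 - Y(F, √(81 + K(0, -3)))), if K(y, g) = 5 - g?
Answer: 82120/6743694311 + √89/6743694311 ≈ 1.2179e-5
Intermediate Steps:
F = 5 (F = 1*5 = 5)
Y(O, D) = D + 2*O (Y(O, D) = (D + O) + O = D + 2*O)
1/(82130 - Y(F, √(81 + K(0, -3)))) = 1/(82130 - (√(81 + (5 - 1*(-3))) + 2*5)) = 1/(82130 - (√(81 + (5 + 3)) + 10)) = 1/(82130 - (√(81 + 8) + 10)) = 1/(82130 - (√89 + 10)) = 1/(82130 - (10 + √89)) = 1/(82130 + (-10 - √89)) = 1/(82120 - √89)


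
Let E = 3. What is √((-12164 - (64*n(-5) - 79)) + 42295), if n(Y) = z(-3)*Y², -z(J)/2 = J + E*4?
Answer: √59010 ≈ 242.92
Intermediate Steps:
z(J) = -24 - 2*J (z(J) = -2*(J + 3*4) = -2*(J + 12) = -2*(12 + J) = -24 - 2*J)
n(Y) = -18*Y² (n(Y) = (-24 - 2*(-3))*Y² = (-24 + 6)*Y² = -18*Y²)
√((-12164 - (64*n(-5) - 79)) + 42295) = √((-12164 - (64*(-18*(-5)²) - 79)) + 42295) = √((-12164 - (64*(-18*25) - 79)) + 42295) = √((-12164 - (64*(-450) - 79)) + 42295) = √((-12164 - (-28800 - 79)) + 42295) = √((-12164 - 1*(-28879)) + 42295) = √((-12164 + 28879) + 42295) = √(16715 + 42295) = √59010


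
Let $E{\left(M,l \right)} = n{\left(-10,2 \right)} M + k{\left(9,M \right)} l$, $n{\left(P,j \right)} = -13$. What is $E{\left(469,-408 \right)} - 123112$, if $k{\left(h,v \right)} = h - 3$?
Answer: $-131657$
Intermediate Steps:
$k{\left(h,v \right)} = -3 + h$
$E{\left(M,l \right)} = - 13 M + 6 l$ ($E{\left(M,l \right)} = - 13 M + \left(-3 + 9\right) l = - 13 M + 6 l$)
$E{\left(469,-408 \right)} - 123112 = \left(\left(-13\right) 469 + 6 \left(-408\right)\right) - 123112 = \left(-6097 - 2448\right) - 123112 = -8545 - 123112 = -131657$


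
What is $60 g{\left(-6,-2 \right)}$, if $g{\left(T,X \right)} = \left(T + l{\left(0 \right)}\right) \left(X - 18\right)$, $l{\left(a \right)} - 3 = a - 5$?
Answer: $9600$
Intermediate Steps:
$l{\left(a \right)} = -2 + a$ ($l{\left(a \right)} = 3 + \left(a - 5\right) = 3 + \left(-5 + a\right) = -2 + a$)
$g{\left(T,X \right)} = \left(-18 + X\right) \left(-2 + T\right)$ ($g{\left(T,X \right)} = \left(T + \left(-2 + 0\right)\right) \left(X - 18\right) = \left(T - 2\right) \left(-18 + X\right) = \left(-2 + T\right) \left(-18 + X\right) = \left(-18 + X\right) \left(-2 + T\right)$)
$60 g{\left(-6,-2 \right)} = 60 \left(36 - -108 - -4 - -12\right) = 60 \left(36 + 108 + 4 + 12\right) = 60 \cdot 160 = 9600$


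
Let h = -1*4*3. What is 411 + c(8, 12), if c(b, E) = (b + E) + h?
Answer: 419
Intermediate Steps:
h = -12 (h = -4*3 = -12)
c(b, E) = -12 + E + b (c(b, E) = (b + E) - 12 = (E + b) - 12 = -12 + E + b)
411 + c(8, 12) = 411 + (-12 + 12 + 8) = 411 + 8 = 419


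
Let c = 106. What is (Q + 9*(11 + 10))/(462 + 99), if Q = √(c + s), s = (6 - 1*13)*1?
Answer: 63/187 + √11/187 ≈ 0.35463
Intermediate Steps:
s = -7 (s = (6 - 13)*1 = -7*1 = -7)
Q = 3*√11 (Q = √(106 - 7) = √99 = 3*√11 ≈ 9.9499)
(Q + 9*(11 + 10))/(462 + 99) = (3*√11 + 9*(11 + 10))/(462 + 99) = (3*√11 + 9*21)/561 = (3*√11 + 189)*(1/561) = (189 + 3*√11)*(1/561) = 63/187 + √11/187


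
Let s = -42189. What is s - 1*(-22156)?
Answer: -20033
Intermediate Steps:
s - 1*(-22156) = -42189 - 1*(-22156) = -42189 + 22156 = -20033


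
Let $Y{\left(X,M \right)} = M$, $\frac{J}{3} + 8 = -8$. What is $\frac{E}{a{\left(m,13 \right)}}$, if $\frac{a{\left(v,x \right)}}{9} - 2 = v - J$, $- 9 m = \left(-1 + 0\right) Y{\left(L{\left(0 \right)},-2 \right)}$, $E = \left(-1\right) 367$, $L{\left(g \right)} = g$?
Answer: $- \frac{367}{448} \approx -0.8192$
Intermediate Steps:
$J = -48$ ($J = -24 + 3 \left(-8\right) = -24 - 24 = -48$)
$E = -367$
$m = - \frac{2}{9}$ ($m = - \frac{\left(-1 + 0\right) \left(-2\right)}{9} = - \frac{\left(-1\right) \left(-2\right)}{9} = \left(- \frac{1}{9}\right) 2 = - \frac{2}{9} \approx -0.22222$)
$a{\left(v,x \right)} = 450 + 9 v$ ($a{\left(v,x \right)} = 18 + 9 \left(v - -48\right) = 18 + 9 \left(v + 48\right) = 18 + 9 \left(48 + v\right) = 18 + \left(432 + 9 v\right) = 450 + 9 v$)
$\frac{E}{a{\left(m,13 \right)}} = - \frac{367}{450 + 9 \left(- \frac{2}{9}\right)} = - \frac{367}{450 - 2} = - \frac{367}{448}$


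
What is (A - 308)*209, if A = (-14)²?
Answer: -23408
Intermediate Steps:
A = 196
(A - 308)*209 = (196 - 308)*209 = -112*209 = -23408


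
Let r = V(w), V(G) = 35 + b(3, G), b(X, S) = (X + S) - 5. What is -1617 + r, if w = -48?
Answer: -1632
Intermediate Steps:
b(X, S) = -5 + S + X (b(X, S) = (S + X) - 5 = -5 + S + X)
V(G) = 33 + G (V(G) = 35 + (-5 + G + 3) = 35 + (-2 + G) = 33 + G)
r = -15 (r = 33 - 48 = -15)
-1617 + r = -1617 - 15 = -1632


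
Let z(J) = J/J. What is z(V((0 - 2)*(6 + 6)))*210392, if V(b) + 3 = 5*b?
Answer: 210392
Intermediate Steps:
V(b) = -3 + 5*b
z(J) = 1
z(V((0 - 2)*(6 + 6)))*210392 = 1*210392 = 210392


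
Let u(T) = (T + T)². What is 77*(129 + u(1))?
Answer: 10241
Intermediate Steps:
u(T) = 4*T² (u(T) = (2*T)² = 4*T²)
77*(129 + u(1)) = 77*(129 + 4*1²) = 77*(129 + 4*1) = 77*(129 + 4) = 77*133 = 10241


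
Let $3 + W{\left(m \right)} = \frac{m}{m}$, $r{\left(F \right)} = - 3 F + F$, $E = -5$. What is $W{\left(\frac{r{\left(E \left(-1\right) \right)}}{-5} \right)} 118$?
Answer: $-236$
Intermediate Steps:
$r{\left(F \right)} = - 2 F$
$W{\left(m \right)} = -2$ ($W{\left(m \right)} = -3 + \frac{m}{m} = -3 + 1 = -2$)
$W{\left(\frac{r{\left(E \left(-1\right) \right)}}{-5} \right)} 118 = \left(-2\right) 118 = -236$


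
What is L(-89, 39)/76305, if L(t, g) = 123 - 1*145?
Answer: -22/76305 ≈ -0.00028832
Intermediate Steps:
L(t, g) = -22 (L(t, g) = 123 - 145 = -22)
L(-89, 39)/76305 = -22/76305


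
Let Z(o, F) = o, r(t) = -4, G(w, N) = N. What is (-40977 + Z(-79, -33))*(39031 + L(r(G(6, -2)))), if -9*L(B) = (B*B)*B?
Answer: -14424738208/9 ≈ -1.6027e+9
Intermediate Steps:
L(B) = -B³/9 (L(B) = -B*B*B/9 = -B²*B/9 = -B³/9)
(-40977 + Z(-79, -33))*(39031 + L(r(G(6, -2)))) = (-40977 - 79)*(39031 - ⅑*(-4)³) = -41056*(39031 - ⅑*(-64)) = -41056*(39031 + 64/9) = -41056*351343/9 = -14424738208/9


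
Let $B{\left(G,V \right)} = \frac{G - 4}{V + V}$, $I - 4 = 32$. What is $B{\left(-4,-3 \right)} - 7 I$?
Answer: $- \frac{752}{3} \approx -250.67$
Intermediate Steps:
$I = 36$ ($I = 4 + 32 = 36$)
$B{\left(G,V \right)} = \frac{-4 + G}{2 V}$
$B{\left(-4,-3 \right)} - 7 I = \frac{-4 - 4}{2 \left(-3\right)} - 252 = \frac{1}{2} \left(- \frac{1}{3}\right) \left(-8\right) - 252 = \frac{4}{3} - 252 = - \frac{752}{3}$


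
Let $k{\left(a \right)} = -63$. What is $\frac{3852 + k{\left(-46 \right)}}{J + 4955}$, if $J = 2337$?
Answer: $\frac{3789}{7292} \approx 0.51961$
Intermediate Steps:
$\frac{3852 + k{\left(-46 \right)}}{J + 4955} = \frac{3852 - 63}{2337 + 4955} = \frac{3789}{7292}$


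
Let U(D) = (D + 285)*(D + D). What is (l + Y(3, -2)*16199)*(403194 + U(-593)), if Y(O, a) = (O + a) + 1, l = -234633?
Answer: -155413957270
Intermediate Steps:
U(D) = 2*D*(285 + D) (U(D) = (285 + D)*(2*D) = 2*D*(285 + D))
Y(O, a) = 1 + O + a
(l + Y(3, -2)*16199)*(403194 + U(-593)) = (-234633 + (1 + 3 - 2)*16199)*(403194 + 2*(-593)*(285 - 593)) = (-234633 + 2*16199)*(403194 + 2*(-593)*(-308)) = (-234633 + 32398)*(403194 + 365288) = -202235*768482 = -155413957270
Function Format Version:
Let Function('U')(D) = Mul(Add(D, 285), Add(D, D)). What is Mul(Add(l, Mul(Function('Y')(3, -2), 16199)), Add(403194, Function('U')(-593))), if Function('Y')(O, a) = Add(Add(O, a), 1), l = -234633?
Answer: -155413957270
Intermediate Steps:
Function('U')(D) = Mul(2, D, Add(285, D)) (Function('U')(D) = Mul(Add(285, D), Mul(2, D)) = Mul(2, D, Add(285, D)))
Function('Y')(O, a) = Add(1, O, a)
Mul(Add(l, Mul(Function('Y')(3, -2), 16199)), Add(403194, Function('U')(-593))) = Mul(Add(-234633, Mul(Add(1, 3, -2), 16199)), Add(403194, Mul(2, -593, Add(285, -593)))) = Mul(Add(-234633, Mul(2, 16199)), Add(403194, Mul(2, -593, -308))) = Mul(Add(-234633, 32398), Add(403194, 365288)) = Mul(-202235, 768482) = -155413957270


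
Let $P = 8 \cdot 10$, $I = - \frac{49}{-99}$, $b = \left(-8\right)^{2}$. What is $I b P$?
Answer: $\frac{250880}{99} \approx 2534.1$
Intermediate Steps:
$b = 64$
$I = \frac{49}{99}$ ($I = \left(-49\right) \left(- \frac{1}{99}\right) = \frac{49}{99} \approx 0.49495$)
$P = 80$
$I b P = \frac{49}{99} \cdot 64 \cdot 80 = \frac{3136}{99} \cdot 80 = \frac{250880}{99}$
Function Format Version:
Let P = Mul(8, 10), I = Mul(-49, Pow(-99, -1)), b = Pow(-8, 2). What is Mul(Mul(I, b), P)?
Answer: Rational(250880, 99) ≈ 2534.1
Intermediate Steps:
b = 64
I = Rational(49, 99) (I = Mul(-49, Rational(-1, 99)) = Rational(49, 99) ≈ 0.49495)
P = 80
Mul(Mul(I, b), P) = Mul(Mul(Rational(49, 99), 64), 80) = Mul(Rational(3136, 99), 80) = Rational(250880, 99)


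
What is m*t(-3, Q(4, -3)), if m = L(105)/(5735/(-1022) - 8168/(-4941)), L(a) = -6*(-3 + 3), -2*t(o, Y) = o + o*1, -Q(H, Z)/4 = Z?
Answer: 0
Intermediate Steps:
Q(H, Z) = -4*Z
t(o, Y) = -o (t(o, Y) = -(o + o*1)/2 = -(o + o)/2 = -o)
L(a) = 0 (L(a) = -6*0 = 0)
m = 0 (m = 0/(5735/(-1022) - 8168/(-4941)) = 0/(5735*(-1/1022) - 8168*(-1/4941)) = 0/(-5735/1022 + 8168/4941) = 0/(-19988939/5049702) = 0*(-5049702/19988939) = 0)
m*t(-3, Q(4, -3)) = 0*(-1*(-3)) = 0*3 = 0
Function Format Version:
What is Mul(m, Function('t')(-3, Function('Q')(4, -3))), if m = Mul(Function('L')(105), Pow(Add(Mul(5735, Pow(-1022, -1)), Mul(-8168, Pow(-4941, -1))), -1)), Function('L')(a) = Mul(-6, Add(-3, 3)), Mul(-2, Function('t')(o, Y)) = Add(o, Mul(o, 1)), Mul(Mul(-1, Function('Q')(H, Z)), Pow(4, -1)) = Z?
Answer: 0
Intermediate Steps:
Function('Q')(H, Z) = Mul(-4, Z)
Function('t')(o, Y) = Mul(-1, o) (Function('t')(o, Y) = Mul(Rational(-1, 2), Add(o, Mul(o, 1))) = Mul(Rational(-1, 2), Add(o, o)) = Mul(Rational(-1, 2), Mul(2, o)) = Mul(-1, o))
Function('L')(a) = 0 (Function('L')(a) = Mul(-6, 0) = 0)
m = 0 (m = Mul(0, Pow(Add(Mul(5735, Pow(-1022, -1)), Mul(-8168, Pow(-4941, -1))), -1)) = Mul(0, Pow(Add(Mul(5735, Rational(-1, 1022)), Mul(-8168, Rational(-1, 4941))), -1)) = Mul(0, Pow(Add(Rational(-5735, 1022), Rational(8168, 4941)), -1)) = Mul(0, Pow(Rational(-19988939, 5049702), -1)) = Mul(0, Rational(-5049702, 19988939)) = 0)
Mul(m, Function('t')(-3, Function('Q')(4, -3))) = Mul(0, Mul(-1, -3)) = Mul(0, 3) = 0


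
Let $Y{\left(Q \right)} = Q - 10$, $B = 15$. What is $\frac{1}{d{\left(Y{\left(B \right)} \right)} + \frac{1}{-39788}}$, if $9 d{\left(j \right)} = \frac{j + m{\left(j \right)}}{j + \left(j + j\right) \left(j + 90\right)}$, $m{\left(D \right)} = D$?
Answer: $\frac{68395572}{77857} \approx 878.48$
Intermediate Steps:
$Y{\left(Q \right)} = -10 + Q$
$d{\left(j \right)} = \frac{2 j}{9 \left(j + 2 j \left(90 + j\right)\right)}$ ($d{\left(j \right)} = \frac{\left(j + j\right) \frac{1}{j + \left(j + j\right) \left(j + 90\right)}}{9} = \frac{2 j \frac{1}{j + 2 j \left(90 + j\right)}}{9} = \frac{2 j}{9 \left(j + 2 j \left(90 + j\right)\right)}$)
$\frac{1}{d{\left(Y{\left(B \right)} \right)} + \frac{1}{-39788}} = \frac{1}{\frac{2}{9 \left(181 + 2 \left(-10 + 15\right)\right)} + \frac{1}{-39788}} = \frac{1}{\frac{2}{9 \left(181 + 2 \cdot 5\right)} - \frac{1}{39788}} = \frac{1}{\frac{2}{9 \left(181 + 10\right)} - \frac{1}{39788}} = \frac{1}{\frac{2}{9 \cdot 191} - \frac{1}{39788}} = \frac{1}{\frac{2}{9} \cdot \frac{1}{191} - \frac{1}{39788}} = \frac{1}{\frac{2}{1719} - \frac{1}{39788}} = \frac{1}{\frac{77857}{68395572}} = \frac{68395572}{77857}$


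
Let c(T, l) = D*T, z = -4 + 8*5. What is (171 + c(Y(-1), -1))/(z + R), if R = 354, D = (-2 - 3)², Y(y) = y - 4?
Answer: 23/195 ≈ 0.11795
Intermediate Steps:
z = 36 (z = -4 + 40 = 36)
Y(y) = -4 + y
D = 25 (D = (-5)² = 25)
c(T, l) = 25*T
(171 + c(Y(-1), -1))/(z + R) = (171 + 25*(-4 - 1))/(36 + 354) = (171 + 25*(-5))/390 = (171 - 125)*(1/390) = 46*(1/390) = 23/195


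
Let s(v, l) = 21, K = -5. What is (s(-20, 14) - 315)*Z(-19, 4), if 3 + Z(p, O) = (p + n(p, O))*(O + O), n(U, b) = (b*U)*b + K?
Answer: 772338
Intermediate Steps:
n(U, b) = -5 + U*b² (n(U, b) = (b*U)*b - 5 = (U*b)*b - 5 = U*b² - 5 = -5 + U*b²)
Z(p, O) = -3 + 2*O*(-5 + p + p*O²) (Z(p, O) = -3 + (p + (-5 + p*O²))*(O + O) = -3 + (-5 + p + p*O²)*(2*O) = -3 + 2*O*(-5 + p + p*O²))
(s(-20, 14) - 315)*Z(-19, 4) = (21 - 315)*(-3 + 2*4*(-19) + 2*4*(-5 - 19*4²)) = -294*(-3 - 152 + 2*4*(-5 - 19*16)) = -294*(-3 - 152 + 2*4*(-5 - 304)) = -294*(-3 - 152 + 2*4*(-309)) = -294*(-3 - 152 - 2472) = -294*(-2627) = 772338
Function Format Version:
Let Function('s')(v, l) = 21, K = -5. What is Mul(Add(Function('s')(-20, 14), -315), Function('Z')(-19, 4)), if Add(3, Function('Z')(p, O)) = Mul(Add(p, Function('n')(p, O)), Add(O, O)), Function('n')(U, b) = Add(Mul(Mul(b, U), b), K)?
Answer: 772338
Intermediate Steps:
Function('n')(U, b) = Add(-5, Mul(U, Pow(b, 2))) (Function('n')(U, b) = Add(Mul(Mul(b, U), b), -5) = Add(Mul(Mul(U, b), b), -5) = Add(Mul(U, Pow(b, 2)), -5) = Add(-5, Mul(U, Pow(b, 2))))
Function('Z')(p, O) = Add(-3, Mul(2, O, Add(-5, p, Mul(p, Pow(O, 2))))) (Function('Z')(p, O) = Add(-3, Mul(Add(p, Add(-5, Mul(p, Pow(O, 2)))), Add(O, O))) = Add(-3, Mul(Add(-5, p, Mul(p, Pow(O, 2))), Mul(2, O))) = Add(-3, Mul(2, O, Add(-5, p, Mul(p, Pow(O, 2))))))
Mul(Add(Function('s')(-20, 14), -315), Function('Z')(-19, 4)) = Mul(Add(21, -315), Add(-3, Mul(2, 4, -19), Mul(2, 4, Add(-5, Mul(-19, Pow(4, 2)))))) = Mul(-294, Add(-3, -152, Mul(2, 4, Add(-5, Mul(-19, 16))))) = Mul(-294, Add(-3, -152, Mul(2, 4, Add(-5, -304)))) = Mul(-294, Add(-3, -152, Mul(2, 4, -309))) = Mul(-294, Add(-3, -152, -2472)) = Mul(-294, -2627) = 772338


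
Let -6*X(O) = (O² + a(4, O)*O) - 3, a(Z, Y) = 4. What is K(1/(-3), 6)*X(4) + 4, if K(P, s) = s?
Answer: -25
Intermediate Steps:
X(O) = ½ - 2*O/3 - O²/6 (X(O) = -((O² + 4*O) - 3)/6 = -(-3 + O² + 4*O)/6 = ½ - 2*O/3 - O²/6)
K(1/(-3), 6)*X(4) + 4 = 6*(½ - ⅔*4 - ⅙*4²) + 4 = 6*(½ - 8/3 - ⅙*16) + 4 = 6*(½ - 8/3 - 8/3) + 4 = 6*(-29/6) + 4 = -29 + 4 = -25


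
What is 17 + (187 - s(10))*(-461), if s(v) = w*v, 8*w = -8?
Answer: -90800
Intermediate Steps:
w = -1 (w = (⅛)*(-8) = -1)
s(v) = -v
17 + (187 - s(10))*(-461) = 17 + (187 - (-1)*10)*(-461) = 17 + (187 - 1*(-10))*(-461) = 17 + (187 + 10)*(-461) = 17 + 197*(-461) = 17 - 90817 = -90800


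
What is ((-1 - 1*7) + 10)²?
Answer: 4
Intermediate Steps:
((-1 - 1*7) + 10)² = ((-1 - 7) + 10)² = (-8 + 10)² = 2² = 4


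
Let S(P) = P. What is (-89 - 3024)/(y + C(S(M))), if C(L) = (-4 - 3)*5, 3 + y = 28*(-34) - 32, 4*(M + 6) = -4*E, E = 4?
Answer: 3113/1022 ≈ 3.0460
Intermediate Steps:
M = -10 (M = -6 + (-4*4)/4 = -6 + (1/4)*(-16) = -6 - 4 = -10)
y = -987 (y = -3 + (28*(-34) - 32) = -3 + (-952 - 32) = -3 - 984 = -987)
C(L) = -35 (C(L) = -7*5 = -35)
(-89 - 3024)/(y + C(S(M))) = (-89 - 3024)/(-987 - 35) = -3113/(-1022) = -3113*(-1/1022) = 3113/1022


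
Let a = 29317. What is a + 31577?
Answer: 60894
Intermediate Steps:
a + 31577 = 29317 + 31577 = 60894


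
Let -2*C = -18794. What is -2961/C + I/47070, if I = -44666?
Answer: -279550336/221158395 ≈ -1.2640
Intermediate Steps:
C = 9397 (C = -1/2*(-18794) = 9397)
-2961/C + I/47070 = -2961/9397 - 44666/47070 = -2961*1/9397 - 44666*1/47070 = -2961/9397 - 22333/23535 = -279550336/221158395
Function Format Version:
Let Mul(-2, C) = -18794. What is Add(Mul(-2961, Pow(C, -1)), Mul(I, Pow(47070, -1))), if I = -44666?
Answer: Rational(-279550336, 221158395) ≈ -1.2640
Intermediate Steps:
C = 9397 (C = Mul(Rational(-1, 2), -18794) = 9397)
Add(Mul(-2961, Pow(C, -1)), Mul(I, Pow(47070, -1))) = Add(Mul(-2961, Pow(9397, -1)), Mul(-44666, Pow(47070, -1))) = Add(Mul(-2961, Rational(1, 9397)), Mul(-44666, Rational(1, 47070))) = Add(Rational(-2961, 9397), Rational(-22333, 23535)) = Rational(-279550336, 221158395)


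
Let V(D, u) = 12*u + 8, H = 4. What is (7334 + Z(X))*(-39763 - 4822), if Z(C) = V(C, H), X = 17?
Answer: -329483150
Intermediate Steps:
V(D, u) = 8 + 12*u
Z(C) = 56 (Z(C) = 8 + 12*4 = 8 + 48 = 56)
(7334 + Z(X))*(-39763 - 4822) = (7334 + 56)*(-39763 - 4822) = 7390*(-44585) = -329483150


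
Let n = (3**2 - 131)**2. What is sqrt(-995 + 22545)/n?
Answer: 5*sqrt(862)/14884 ≈ 0.0098629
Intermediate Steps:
n = 14884 (n = (9 - 131)**2 = (-122)**2 = 14884)
sqrt(-995 + 22545)/n = sqrt(-995 + 22545)/14884 = sqrt(21550)*(1/14884) = (5*sqrt(862))*(1/14884) = 5*sqrt(862)/14884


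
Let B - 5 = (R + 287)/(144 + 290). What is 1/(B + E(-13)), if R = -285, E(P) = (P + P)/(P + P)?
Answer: 217/1303 ≈ 0.16654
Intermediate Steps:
E(P) = 1 (E(P) = (2*P)/((2*P)) = (2*P)*(1/(2*P)) = 1)
B = 1086/217 (B = 5 + (-285 + 287)/(144 + 290) = 5 + 2/434 = 5 + 2*(1/434) = 5 + 1/217 = 1086/217 ≈ 5.0046)
1/(B + E(-13)) = 1/(1086/217 + 1) = 1/(1303/217) = 217/1303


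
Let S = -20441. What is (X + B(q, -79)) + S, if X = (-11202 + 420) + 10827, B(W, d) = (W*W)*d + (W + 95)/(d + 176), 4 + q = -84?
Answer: -61320677/97 ≈ -6.3217e+5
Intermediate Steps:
q = -88 (q = -4 - 84 = -88)
B(W, d) = d*W**2 + (95 + W)/(176 + d) (B(W, d) = W**2*d + (95 + W)/(176 + d) = d*W**2 + (95 + W)/(176 + d))
X = 45 (X = -10782 + 10827 = 45)
(X + B(q, -79)) + S = (45 + (95 - 88 + (-88)**2*(-79)**2 + 176*(-79)*(-88)**2)/(176 - 79)) - 20441 = (45 + (95 - 88 + 7744*6241 + 176*(-79)*7744)/97) - 20441 = (45 + (95 - 88 + 48330304 - 107672576)/97) - 20441 = (45 + (1/97)*(-59342265)) - 20441 = (45 - 59342265/97) - 20441 = -59337900/97 - 20441 = -61320677/97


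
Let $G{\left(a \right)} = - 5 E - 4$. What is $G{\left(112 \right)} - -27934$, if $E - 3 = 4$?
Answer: $27895$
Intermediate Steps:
$E = 7$ ($E = 3 + 4 = 7$)
$G{\left(a \right)} = -39$ ($G{\left(a \right)} = \left(-5\right) 7 - 4 = -35 - 4 = -39$)
$G{\left(112 \right)} - -27934 = -39 - -27934 = -39 + 27934 = 27895$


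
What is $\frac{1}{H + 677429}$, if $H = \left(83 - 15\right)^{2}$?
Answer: $\frac{1}{682053} \approx 1.4662 \cdot 10^{-6}$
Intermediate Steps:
$H = 4624$ ($H = \left(83 + \left(-122 + 107\right)\right)^{2} = \left(83 - 15\right)^{2} = 68^{2} = 4624$)
$\frac{1}{H + 677429} = \frac{1}{4624 + 677429} = \frac{1}{682053}$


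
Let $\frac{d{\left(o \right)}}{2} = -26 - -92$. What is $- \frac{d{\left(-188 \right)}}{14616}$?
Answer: $- \frac{11}{1218} \approx -0.0090312$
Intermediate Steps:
$d{\left(o \right)} = 132$ ($d{\left(o \right)} = 2 \left(-26 - -92\right) = 2 \left(-26 + 92\right) = 2 \cdot 66 = 132$)
$- \frac{d{\left(-188 \right)}}{14616} = - \frac{132}{14616} = \left(-1\right) \frac{11}{1218} = - \frac{11}{1218}$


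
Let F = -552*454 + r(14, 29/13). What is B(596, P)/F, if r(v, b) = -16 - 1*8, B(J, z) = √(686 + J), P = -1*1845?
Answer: -√1282/250632 ≈ -0.00014286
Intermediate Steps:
P = -1845
r(v, b) = -24 (r(v, b) = -16 - 8 = -24)
F = -250632 (F = -552*454 - 24 = -250608 - 24 = -250632)
B(596, P)/F = √(686 + 596)/(-250632) = √1282*(-1/250632) = -√1282/250632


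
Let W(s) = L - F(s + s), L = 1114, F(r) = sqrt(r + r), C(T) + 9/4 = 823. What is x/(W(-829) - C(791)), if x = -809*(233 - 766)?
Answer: 2023176324/1428985 + 13798304*I*sqrt(829)/1428985 ≈ 1415.8 + 278.02*I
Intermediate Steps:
C(T) = 3283/4 (C(T) = -9/4 + 823 = 3283/4)
F(r) = sqrt(2)*sqrt(r) (F(r) = sqrt(2*r) = sqrt(2)*sqrt(r))
W(s) = 1114 - 2*sqrt(s) (W(s) = 1114 - sqrt(2)*sqrt(s + s) = 1114 - sqrt(2)*sqrt(2*s) = 1114 - sqrt(2)*sqrt(2)*sqrt(s) = 1114 - 2*sqrt(s))
x = 431197 (x = -809*(-533) = 431197)
x/(W(-829) - C(791)) = 431197/((1114 - 2*I*sqrt(829)) - 1*3283/4) = 431197/((1114 - 2*I*sqrt(829)) - 3283/4) = 431197/(1173/4 - 2*I*sqrt(829))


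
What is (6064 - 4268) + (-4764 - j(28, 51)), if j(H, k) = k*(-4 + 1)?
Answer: -2815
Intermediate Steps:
j(H, k) = -3*k (j(H, k) = k*(-3) = -3*k)
(6064 - 4268) + (-4764 - j(28, 51)) = (6064 - 4268) + (-4764 - (-3)*51) = 1796 + (-4764 - 1*(-153)) = 1796 + (-4764 + 153) = 1796 - 4611 = -2815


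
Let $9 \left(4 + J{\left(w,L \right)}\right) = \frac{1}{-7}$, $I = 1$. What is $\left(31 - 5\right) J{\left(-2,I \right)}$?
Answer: $- \frac{6578}{63} \approx -104.41$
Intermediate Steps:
$J{\left(w,L \right)} = - \frac{253}{63}$ ($J{\left(w,L \right)} = -4 + \frac{1}{9 \left(-7\right)} = -4 + \frac{1}{9} \left(- \frac{1}{7}\right) = -4 - \frac{1}{63} = - \frac{253}{63}$)
$\left(31 - 5\right) J{\left(-2,I \right)} = \left(31 - 5\right) \left(- \frac{253}{63}\right) = 26 \left(- \frac{253}{63}\right) = - \frac{6578}{63}$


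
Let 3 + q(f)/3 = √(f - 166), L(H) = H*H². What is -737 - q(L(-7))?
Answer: -728 - 3*I*√509 ≈ -728.0 - 67.683*I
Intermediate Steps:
L(H) = H³
q(f) = -9 + 3*√(-166 + f) (q(f) = -9 + 3*√(f - 166) = -9 + 3*√(-166 + f))
-737 - q(L(-7)) = -737 - (-9 + 3*√(-166 + (-7)³)) = -737 - (-9 + 3*√(-166 - 343)) = -737 - (-9 + 3*√(-509)) = -737 - (-9 + 3*(I*√509)) = -737 - (-9 + 3*I*√509) = -737 + (9 - 3*I*√509) = -728 - 3*I*√509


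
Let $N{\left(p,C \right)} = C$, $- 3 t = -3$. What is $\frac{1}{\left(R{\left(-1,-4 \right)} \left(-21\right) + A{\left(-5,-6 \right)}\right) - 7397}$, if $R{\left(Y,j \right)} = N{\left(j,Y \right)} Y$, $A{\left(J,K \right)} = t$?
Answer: $- \frac{1}{7417} \approx -0.00013483$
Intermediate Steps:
$t = 1$ ($t = \left(- \frac{1}{3}\right) \left(-3\right) = 1$)
$A{\left(J,K \right)} = 1$
$R{\left(Y,j \right)} = Y^{2}$ ($R{\left(Y,j \right)} = Y Y = Y^{2}$)
$\frac{1}{\left(R{\left(-1,-4 \right)} \left(-21\right) + A{\left(-5,-6 \right)}\right) - 7397} = \frac{1}{\left(\left(-1\right)^{2} \left(-21\right) + 1\right) - 7397} = \frac{1}{\left(1 \left(-21\right) + 1\right) - 7397} = \frac{1}{\left(-21 + 1\right) - 7397} = \frac{1}{-20 - 7397} = \frac{1}{-7417} = - \frac{1}{7417}$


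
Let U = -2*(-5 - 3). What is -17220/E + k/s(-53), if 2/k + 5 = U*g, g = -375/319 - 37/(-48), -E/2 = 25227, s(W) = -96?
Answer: 506975911/1477562208 ≈ 0.34312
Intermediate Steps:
E = -50454 (E = -2*25227 = -50454)
g = -6197/15312 (g = -375*1/319 - 37*(-1/48) = -375/319 + 37/48 = -6197/15312 ≈ -0.40472)
U = 16 (U = -2*(-8) = 16)
k = -957/5491 (k = 2/(-5 + 16*(-6197/15312)) = 2/(-5 - 6197/957) = 2/(-10982/957) = 2*(-957/10982) = -957/5491 ≈ -0.17429)
-17220/E + k/s(-53) = -17220/(-50454) - 957/5491/(-96) = -17220*(-1/50454) - 957/5491*(-1/96) = 2870/8409 + 319/175712 = 506975911/1477562208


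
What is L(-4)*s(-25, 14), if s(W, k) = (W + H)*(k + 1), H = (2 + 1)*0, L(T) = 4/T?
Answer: 375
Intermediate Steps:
H = 0 (H = 3*0 = 0)
s(W, k) = W*(1 + k) (s(W, k) = (W + 0)*(k + 1) = W*(1 + k))
L(-4)*s(-25, 14) = (4/(-4))*(-25*(1 + 14)) = (4*(-1/4))*(-25*15) = -1*(-375) = 375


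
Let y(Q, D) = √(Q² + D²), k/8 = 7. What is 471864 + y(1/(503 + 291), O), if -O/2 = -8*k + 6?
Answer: 471864 + √492657994817/794 ≈ 4.7275e+5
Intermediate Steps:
k = 56 (k = 8*7 = 56)
O = 884 (O = -2*(-8*56 + 6) = -2*(-448 + 6) = -2*(-442) = 884)
y(Q, D) = √(D² + Q²)
471864 + y(1/(503 + 291), O) = 471864 + √(884² + (1/(503 + 291))²) = 471864 + √(781456 + (1/794)²) = 471864 + √(781456 + 1/630436) = 471864 + √(492657994817/630436) = 471864 + √492657994817/794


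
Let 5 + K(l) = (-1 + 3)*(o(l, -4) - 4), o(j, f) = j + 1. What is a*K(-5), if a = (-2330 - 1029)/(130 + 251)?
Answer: 23513/127 ≈ 185.14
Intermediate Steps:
o(j, f) = 1 + j
K(l) = -11 + 2*l (K(l) = -5 + (-1 + 3)*((1 + l) - 4) = -5 + 2*(-3 + l) = -5 + (-6 + 2*l) = -11 + 2*l)
a = -3359/381 ≈ -8.8163
a*K(-5) = -3359*(-11 + 2*(-5))/381 = -3359*(-11 - 10)/381 = -3359/381*(-21) = 23513/127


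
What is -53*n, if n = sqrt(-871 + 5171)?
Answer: -530*sqrt(43) ≈ -3475.4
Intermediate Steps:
n = 10*sqrt(43) (n = sqrt(4300) = 10*sqrt(43) ≈ 65.574)
-53*n = -530*sqrt(43)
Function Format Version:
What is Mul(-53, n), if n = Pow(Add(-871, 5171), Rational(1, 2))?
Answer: Mul(-530, Pow(43, Rational(1, 2))) ≈ -3475.4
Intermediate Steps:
n = Mul(10, Pow(43, Rational(1, 2))) (n = Pow(4300, Rational(1, 2)) = Mul(10, Pow(43, Rational(1, 2))) ≈ 65.574)
Mul(-53, n) = Mul(-53, Mul(10, Pow(43, Rational(1, 2)))) = Mul(-530, Pow(43, Rational(1, 2)))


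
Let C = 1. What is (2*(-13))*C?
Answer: -26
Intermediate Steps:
(2*(-13))*C = (2*(-13))*1 = -26*1 = -26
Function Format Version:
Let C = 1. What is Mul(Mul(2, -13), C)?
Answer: -26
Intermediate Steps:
Mul(Mul(2, -13), C) = Mul(Mul(2, -13), 1) = Mul(-26, 1) = -26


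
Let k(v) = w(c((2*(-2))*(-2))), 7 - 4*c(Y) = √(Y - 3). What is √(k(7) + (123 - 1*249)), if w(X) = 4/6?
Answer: 2*I*√282/3 ≈ 11.195*I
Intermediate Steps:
c(Y) = 7/4 - √(-3 + Y)/4 (c(Y) = 7/4 - √(Y - 3)/4 = 7/4 - √(-3 + Y)/4)
w(X) = ⅔ (w(X) = 4*(⅙) = ⅔)
k(v) = ⅔
√(k(7) + (123 - 1*249)) = √(⅔ + (123 - 1*249)) = √(⅔ + (123 - 249)) = √(⅔ - 126) = √(-376/3) = 2*I*√282/3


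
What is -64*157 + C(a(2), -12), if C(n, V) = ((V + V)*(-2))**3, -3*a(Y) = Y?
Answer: 100544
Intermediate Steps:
a(Y) = -Y/3
C(n, V) = -64*V**3 (C(n, V) = ((2*V)*(-2))**3 = (-4*V)**3 = -64*V**3)
-64*157 + C(a(2), -12) = -64*157 - 64*(-12)**3 = -10048 - 64*(-1728) = -10048 + 110592 = 100544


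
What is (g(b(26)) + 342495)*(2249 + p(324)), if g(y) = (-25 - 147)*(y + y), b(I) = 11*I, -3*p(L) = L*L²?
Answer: -2767036998649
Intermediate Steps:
p(L) = -L³/3 (p(L) = -L*L²/3 = -L³/3)
g(y) = -344*y
(g(b(26)) + 342495)*(2249 + p(324)) = (-3784*26 + 342495)*(2249 - ⅓*324³) = (-344*286 + 342495)*(2249 - ⅓*34012224) = (-98384 + 342495)*(2249 - 11337408) = 244111*(-11335159) = -2767036998649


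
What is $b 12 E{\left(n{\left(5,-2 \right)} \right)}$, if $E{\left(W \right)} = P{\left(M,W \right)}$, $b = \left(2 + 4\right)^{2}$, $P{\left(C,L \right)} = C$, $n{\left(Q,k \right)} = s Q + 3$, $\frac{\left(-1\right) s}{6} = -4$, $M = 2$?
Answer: $864$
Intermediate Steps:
$s = 24$ ($s = \left(-6\right) \left(-4\right) = 24$)
$n{\left(Q,k \right)} = 3 + 24 Q$ ($n{\left(Q,k \right)} = 24 Q + 3 = 3 + 24 Q$)
$b = 36$ ($b = 6^{2} = 36$)
$E{\left(W \right)} = 2$
$b 12 E{\left(n{\left(5,-2 \right)} \right)} = 36 \cdot 12 \cdot 2 = 432 \cdot 2 = 864$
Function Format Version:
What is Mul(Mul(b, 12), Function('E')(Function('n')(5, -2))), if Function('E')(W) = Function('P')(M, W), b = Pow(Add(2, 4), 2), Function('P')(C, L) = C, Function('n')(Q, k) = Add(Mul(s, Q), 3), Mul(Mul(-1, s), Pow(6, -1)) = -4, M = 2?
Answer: 864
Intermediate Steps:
s = 24 (s = Mul(-6, -4) = 24)
Function('n')(Q, k) = Add(3, Mul(24, Q)) (Function('n')(Q, k) = Add(Mul(24, Q), 3) = Add(3, Mul(24, Q)))
b = 36 (b = Pow(6, 2) = 36)
Function('E')(W) = 2
Mul(Mul(b, 12), Function('E')(Function('n')(5, -2))) = Mul(Mul(36, 12), 2) = Mul(432, 2) = 864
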